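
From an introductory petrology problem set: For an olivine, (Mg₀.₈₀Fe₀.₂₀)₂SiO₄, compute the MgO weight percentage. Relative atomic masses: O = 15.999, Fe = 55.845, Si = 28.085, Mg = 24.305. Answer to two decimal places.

Formula mass = 153.307 g/mol.
1.60 Mg → 1.6000 mol MgO per formula unit; M(MgO) = 40.304, so MgO mass = 64.486 g.
64.486/153.307 × 100 = 42.06 wt%.

42.06 wt%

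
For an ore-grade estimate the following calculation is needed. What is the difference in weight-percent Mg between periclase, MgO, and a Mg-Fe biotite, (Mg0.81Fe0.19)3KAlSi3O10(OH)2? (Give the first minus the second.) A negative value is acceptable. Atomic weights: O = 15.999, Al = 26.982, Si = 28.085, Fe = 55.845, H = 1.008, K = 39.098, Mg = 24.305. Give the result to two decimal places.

46.73 percentage points

First mineral: 24.305 g Mg in 40.304 g formula = 60.30 wt% Mg.
Second mineral: 59.061 g Mg in 435.232 g formula = 13.57 wt% Mg.
60.30% − 13.57% gives a difference of 46.73 percentage points.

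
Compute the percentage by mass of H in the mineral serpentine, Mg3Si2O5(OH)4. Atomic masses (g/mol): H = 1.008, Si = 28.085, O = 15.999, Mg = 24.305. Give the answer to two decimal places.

Formula mass = 3·24.305 + 2·28.085 + 9·15.999 + 4·1.008 = 277.108 g/mol, of which 4.032 g is H.
So H makes up 4.032/277.108 = 0.0146 of the mass, i.e. 1.46%.

1.46 wt%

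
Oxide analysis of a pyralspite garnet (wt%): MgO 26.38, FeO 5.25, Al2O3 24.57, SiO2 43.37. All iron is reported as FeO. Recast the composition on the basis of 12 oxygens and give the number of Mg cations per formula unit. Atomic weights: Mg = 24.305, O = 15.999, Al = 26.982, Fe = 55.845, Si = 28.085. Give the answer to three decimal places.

26.38 wt% MgO ÷ 40.304 g/mol = 0.65453 mol, giving 0.65453 Mg and 0.65453 O.
5.25 wt% FeO ÷ 71.844 g/mol = 0.07307 mol, giving 0.07307 Fe and 0.07307 O.
24.57 wt% Al2O3 ÷ 101.961 g/mol = 0.24097 mol, giving 0.48194 Al and 0.72291 O.
43.37 wt% SiO2 ÷ 60.083 g/mol = 0.72183 mol, giving 0.72183 Si and 1.44366 O.
Oxygen sums to 2.89417; scaling by 12/2.89417 = 4.14627 puts the formula on 12 O.
Mg: 0.65453 × 4.14627 = 2.714 atoms per formula unit.

2.714 Mg apfu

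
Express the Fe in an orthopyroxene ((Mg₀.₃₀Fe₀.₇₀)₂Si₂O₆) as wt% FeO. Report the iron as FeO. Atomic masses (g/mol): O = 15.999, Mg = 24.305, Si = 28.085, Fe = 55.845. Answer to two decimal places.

41.07 wt%

Molar mass of (Mg₀.₃₀Fe₀.₇₀)₂Si₂O₆ = 0.60×24.305 + 1.40×55.845 + 2×28.085 + 6×15.999 = 244.930 g/mol.
Each formula unit contains 1.40 Fe, equivalent to 1.40/1 = 1.4000 mol FeO.
M(FeO) = 1×55.845 + 1×15.999 = 71.844 g/mol.
Mass of FeO per formula unit = 1.4000 × 71.844 = 100.582 g.
FeO wt% = 100.582 / 244.930 × 100 = 41.07%.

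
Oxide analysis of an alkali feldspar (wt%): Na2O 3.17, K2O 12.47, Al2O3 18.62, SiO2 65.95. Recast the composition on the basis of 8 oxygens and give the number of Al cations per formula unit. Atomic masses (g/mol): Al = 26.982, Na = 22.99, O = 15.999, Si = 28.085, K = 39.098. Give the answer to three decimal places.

Na2O: 3.17/61.979 = 0.05115 mol → 0.10230 mol Na, 0.05115 mol O.
K2O: 12.47/94.195 = 0.13238 mol → 0.26476 mol K, 0.13238 mol O.
Al2O3: 18.62/101.961 = 0.18262 mol → 0.36524 mol Al, 0.54786 mol O.
SiO2: 65.95/60.083 = 1.09765 mol → 1.09765 mol Si, 2.19530 mol O.
Total oxygen = 2.92669 mol. Normalization factor = 8/2.92669 = 2.73346.
Al per 8 O = 0.36524 × 2.73346 = 0.998.

0.998 Al apfu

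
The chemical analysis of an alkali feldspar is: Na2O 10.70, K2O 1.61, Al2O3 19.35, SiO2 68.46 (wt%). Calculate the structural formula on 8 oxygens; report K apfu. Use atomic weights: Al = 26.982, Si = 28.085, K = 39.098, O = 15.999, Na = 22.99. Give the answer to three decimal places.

0.090 K apfu

Na2O (M=61.979): mol = 0.17264; Na = 0.34528, O = 0.17264.
K2O (M=94.195): mol = 0.01709; K = 0.03418, O = 0.01709.
Al2O3 (M=101.961): mol = 0.18978; Al = 0.37956, O = 0.56934.
SiO2 (M=60.083): mol = 1.13942; Si = 1.13942, O = 2.27884.
ΣO = 3.03791; factor = 8/ΣO = 2.63339.
K apfu = 0.03418 × 2.63339 = 0.090.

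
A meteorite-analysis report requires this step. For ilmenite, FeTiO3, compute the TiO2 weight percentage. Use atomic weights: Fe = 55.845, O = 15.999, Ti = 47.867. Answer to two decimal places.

52.64 wt%

Formula mass = 151.709 g/mol.
1 Ti → 1.0000 mol TiO2 per formula unit; M(TiO2) = 79.865, so TiO2 mass = 79.865 g.
79.865/151.709 × 100 = 52.64 wt%.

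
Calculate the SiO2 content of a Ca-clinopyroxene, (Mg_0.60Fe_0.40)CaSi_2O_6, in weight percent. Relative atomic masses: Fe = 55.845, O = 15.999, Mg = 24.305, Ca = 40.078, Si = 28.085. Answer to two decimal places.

52.44 wt%

M((Mg_0.60Fe_0.40)CaSi_2O_6) = 229.163 g/mol; M(SiO2) = 60.083 g/mol.
Moles SiO2 per formula unit = 2 Si ÷ 1 = 2.0000.
SiO2 fraction = (2.0000 × 60.083) / 229.163 = 120.166/229.163 = 0.5244.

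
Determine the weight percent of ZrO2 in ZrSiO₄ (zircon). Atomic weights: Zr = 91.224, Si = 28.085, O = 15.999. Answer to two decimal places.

Formula mass = 183.305 g/mol.
1 Zr → 1.0000 mol ZrO2 per formula unit; M(ZrO2) = 123.222, so ZrO2 mass = 123.222 g.
123.222/183.305 × 100 = 67.22 wt%.

67.22 wt%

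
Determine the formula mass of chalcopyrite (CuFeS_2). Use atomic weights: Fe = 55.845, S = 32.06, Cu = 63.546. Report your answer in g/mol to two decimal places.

Cu: 1 × 63.546 = 63.5460
Fe: 1 × 55.845 = 55.8450
S: 2 × 32.06 = 64.1200
Summing the contributions gives the formula mass.

183.51 g/mol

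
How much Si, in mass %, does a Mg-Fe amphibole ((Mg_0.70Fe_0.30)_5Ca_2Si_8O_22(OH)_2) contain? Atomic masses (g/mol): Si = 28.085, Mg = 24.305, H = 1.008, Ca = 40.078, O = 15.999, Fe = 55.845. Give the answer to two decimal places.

Formula mass = 3.50*24.305 + 1.50*55.845 + 2*40.078 + 8*28.085 + 24*15.999 + 2*1.008 = 859.663 g/mol, of which 224.680 g is Si.
So Si makes up 224.680/859.663 = 0.2614 of the mass, i.e. 26.14%.

26.14 mass %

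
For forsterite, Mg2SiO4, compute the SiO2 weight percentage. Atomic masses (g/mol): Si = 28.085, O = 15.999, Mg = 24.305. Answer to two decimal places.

M(Mg2SiO4) = 140.691 g/mol; M(SiO2) = 60.083 g/mol.
Moles SiO2 per formula unit = 1 Si ÷ 1 = 1.0000.
SiO2 fraction = (1.0000 × 60.083) / 140.691 = 60.083/140.691 = 0.4271.

42.71 wt%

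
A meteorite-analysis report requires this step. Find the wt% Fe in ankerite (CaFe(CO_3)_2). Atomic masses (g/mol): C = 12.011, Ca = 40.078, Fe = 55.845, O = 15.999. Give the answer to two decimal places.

Molar mass of CaFe(CO_3)_2: 1·40.078 + 1·55.845 + 2·12.011 + 6·15.999 = 215.939 g/mol.
Mass of Fe per formula unit: 1 × 55.845 = 55.845 g.
Weight fraction Fe = 55.845 / 215.939 = 0.2586.

25.86 mass %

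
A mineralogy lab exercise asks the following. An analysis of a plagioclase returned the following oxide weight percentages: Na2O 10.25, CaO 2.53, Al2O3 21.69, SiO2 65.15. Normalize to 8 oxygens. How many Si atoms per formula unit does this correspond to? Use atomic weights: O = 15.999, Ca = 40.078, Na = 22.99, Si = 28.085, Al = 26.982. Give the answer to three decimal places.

2.875 Si apfu

Na2O (M=61.979): mol = 0.16538; Na = 0.33076, O = 0.16538.
CaO (M=56.077): mol = 0.04512; Ca = 0.04512, O = 0.04512.
Al2O3 (M=101.961): mol = 0.21273; Al = 0.42546, O = 0.63819.
SiO2 (M=60.083): mol = 1.08433; Si = 1.08433, O = 2.16866.
ΣO = 3.01735; factor = 8/ΣO = 2.65133.
Si apfu = 1.08433 × 2.65133 = 2.875.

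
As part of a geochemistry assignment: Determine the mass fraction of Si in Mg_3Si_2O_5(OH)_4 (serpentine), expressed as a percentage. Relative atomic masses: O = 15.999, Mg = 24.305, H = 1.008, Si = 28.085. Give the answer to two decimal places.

M(Mg_3Si_2O_5(OH)_4) = 277.108 g/mol.
Si contributes 2 × 28.085 = 56.170 g per mole.
56.170/277.108 = 0.2027 → 20.27%.

20.27 mass %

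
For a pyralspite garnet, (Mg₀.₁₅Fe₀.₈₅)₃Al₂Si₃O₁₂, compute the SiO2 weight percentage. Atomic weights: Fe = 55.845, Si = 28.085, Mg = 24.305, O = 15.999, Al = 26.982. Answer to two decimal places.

37.28 wt%

Molar mass of (Mg₀.₁₅Fe₀.₈₅)₃Al₂Si₃O₁₂ = 0.45·24.305 + 2.55·55.845 + 2·26.982 + 3·28.085 + 12·15.999 = 483.549 g/mol.
Each formula unit contains 3 Si, equivalent to 3/1 = 3.0000 mol SiO2.
M(SiO2) = 1×28.085 + 2×15.999 = 60.083 g/mol.
Mass of SiO2 per formula unit = 3.0000 × 60.083 = 180.249 g.
SiO2 wt% = 180.249 / 483.549 × 100 = 37.28%.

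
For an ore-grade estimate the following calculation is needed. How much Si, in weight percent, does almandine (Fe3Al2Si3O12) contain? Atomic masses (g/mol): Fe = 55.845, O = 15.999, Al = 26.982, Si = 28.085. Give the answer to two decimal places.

M(Fe3Al2Si3O12) = 497.742 g/mol.
Si contributes 3 × 28.085 = 84.255 g per mole.
84.255/497.742 = 0.1693 → 16.93%.

16.93 weight percent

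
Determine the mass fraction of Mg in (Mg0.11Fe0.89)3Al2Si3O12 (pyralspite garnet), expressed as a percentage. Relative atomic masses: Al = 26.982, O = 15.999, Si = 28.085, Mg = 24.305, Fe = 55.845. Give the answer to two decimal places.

Formula mass = 0.33*24.305 + 2.67*55.845 + 2*26.982 + 3*28.085 + 12*15.999 = 487.334 g/mol, of which 8.021 g is Mg.
So Mg makes up 8.021/487.334 = 0.0165 of the mass, i.e. 1.65%.

1.65 mass %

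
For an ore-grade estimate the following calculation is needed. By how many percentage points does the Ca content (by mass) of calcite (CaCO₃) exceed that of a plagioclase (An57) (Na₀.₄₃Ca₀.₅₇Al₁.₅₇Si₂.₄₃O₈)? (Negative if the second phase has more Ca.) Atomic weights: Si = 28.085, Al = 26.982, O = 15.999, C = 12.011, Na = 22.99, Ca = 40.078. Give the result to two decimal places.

31.62 percentage points

First mineral: 40.078 g Ca in 100.086 g formula = 40.04 wt% Ca.
Second mineral: 22.844 g Ca in 271.330 g formula = 8.42 wt% Ca.
40.04% − 8.42% gives a difference of 31.62 percentage points.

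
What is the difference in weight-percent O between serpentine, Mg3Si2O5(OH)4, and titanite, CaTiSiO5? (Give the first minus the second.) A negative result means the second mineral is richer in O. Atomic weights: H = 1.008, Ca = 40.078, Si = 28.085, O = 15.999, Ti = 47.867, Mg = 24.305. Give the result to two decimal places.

11.15 percentage points

First mineral: 143.991 g O in 277.108 g formula = 51.96 wt% O.
Second mineral: 79.995 g O in 196.025 g formula = 40.81 wt% O.
51.96% − 40.81% gives a difference of 11.15 percentage points.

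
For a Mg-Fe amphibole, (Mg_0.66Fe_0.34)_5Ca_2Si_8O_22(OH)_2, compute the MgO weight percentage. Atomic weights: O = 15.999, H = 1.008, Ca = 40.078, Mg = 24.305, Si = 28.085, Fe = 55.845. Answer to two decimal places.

15.36 wt%

Molar mass of (Mg_0.66Fe_0.34)_5Ca_2Si_8O_22(OH)_2 = 3.30×24.305 + 1.70×55.845 + 2×40.078 + 8×28.085 + 24×15.999 + 2×1.008 = 865.971 g/mol.
Each formula unit contains 3.30 Mg, equivalent to 3.30/1 = 3.3000 mol MgO.
M(MgO) = 1×24.305 + 1×15.999 = 40.304 g/mol.
Mass of MgO per formula unit = 3.3000 × 40.304 = 133.003 g.
MgO wt% = 133.003 / 865.971 × 100 = 15.36%.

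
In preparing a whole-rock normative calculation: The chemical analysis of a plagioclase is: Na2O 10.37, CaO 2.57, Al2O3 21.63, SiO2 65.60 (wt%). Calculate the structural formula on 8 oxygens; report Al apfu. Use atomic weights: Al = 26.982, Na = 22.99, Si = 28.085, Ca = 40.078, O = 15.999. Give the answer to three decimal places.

10.37 wt% Na2O ÷ 61.979 g/mol = 0.16731 mol, giving 0.33462 Na and 0.16731 O.
2.57 wt% CaO ÷ 56.077 g/mol = 0.04583 mol, giving 0.04583 Ca and 0.04583 O.
21.63 wt% Al2O3 ÷ 101.961 g/mol = 0.21214 mol, giving 0.42428 Al and 0.63642 O.
65.60 wt% SiO2 ÷ 60.083 g/mol = 1.09182 mol, giving 1.09182 Si and 2.18364 O.
Oxygen sums to 3.03320; scaling by 8/3.03320 = 2.63748 puts the formula on 8 O.
Al: 0.42428 × 2.63748 = 1.119 atoms per formula unit.

1.119 Al apfu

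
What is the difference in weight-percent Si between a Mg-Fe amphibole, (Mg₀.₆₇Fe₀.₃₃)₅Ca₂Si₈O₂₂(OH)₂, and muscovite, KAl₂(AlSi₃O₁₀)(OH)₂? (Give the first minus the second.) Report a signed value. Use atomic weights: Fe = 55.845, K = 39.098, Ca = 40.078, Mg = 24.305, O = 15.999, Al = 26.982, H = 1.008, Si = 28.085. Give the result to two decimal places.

Si in (Mg₀.₆₇Fe₀.₃₃)₅Ca₂Si₈O₂₂(OH)₂: molar mass 864.394 g/mol; 8×28.085 = 224.680 g → 25.99 wt%.
Si in KAl₂(AlSi₃O₁₀)(OH)₂: molar mass 398.303 g/mol; 3×28.085 = 84.255 g → 21.15 wt%.
Difference = 25.99 − 21.15 = 4.84 percentage points.

4.84 percentage points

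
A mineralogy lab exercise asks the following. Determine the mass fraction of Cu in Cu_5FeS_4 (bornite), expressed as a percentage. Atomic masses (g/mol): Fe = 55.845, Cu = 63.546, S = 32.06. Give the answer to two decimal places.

Molar mass of Cu_5FeS_4: 5×63.546 + 1×55.845 + 4×32.06 = 501.815 g/mol.
Mass of Cu per formula unit: 5 × 63.546 = 317.730 g.
Weight fraction Cu = 317.730 / 501.815 = 0.6332.

63.32 weight percent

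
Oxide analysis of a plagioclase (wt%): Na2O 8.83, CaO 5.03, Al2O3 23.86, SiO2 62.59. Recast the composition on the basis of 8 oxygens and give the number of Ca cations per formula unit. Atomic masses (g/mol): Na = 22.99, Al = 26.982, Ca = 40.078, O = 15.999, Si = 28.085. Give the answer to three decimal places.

8.83 wt% Na2O ÷ 61.979 g/mol = 0.14247 mol, giving 0.28494 Na and 0.14247 O.
5.03 wt% CaO ÷ 56.077 g/mol = 0.08970 mol, giving 0.08970 Ca and 0.08970 O.
23.86 wt% Al2O3 ÷ 101.961 g/mol = 0.23401 mol, giving 0.46802 Al and 0.70203 O.
62.59 wt% SiO2 ÷ 60.083 g/mol = 1.04173 mol, giving 1.04173 Si and 2.08346 O.
Oxygen sums to 3.01766; scaling by 8/3.01766 = 2.65106 puts the formula on 8 O.
Ca: 0.08970 × 2.65106 = 0.238 atoms per formula unit.

0.238 Ca apfu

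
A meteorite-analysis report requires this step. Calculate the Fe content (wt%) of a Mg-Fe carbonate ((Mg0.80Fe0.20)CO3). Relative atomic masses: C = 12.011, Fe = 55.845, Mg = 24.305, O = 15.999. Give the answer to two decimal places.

M((Mg0.80Fe0.20)CO3) = 90.621 g/mol.
Fe contributes 0.20 × 55.845 = 11.169 g per mole.
11.169/90.621 = 0.1232 → 12.32%.

12.32 wt%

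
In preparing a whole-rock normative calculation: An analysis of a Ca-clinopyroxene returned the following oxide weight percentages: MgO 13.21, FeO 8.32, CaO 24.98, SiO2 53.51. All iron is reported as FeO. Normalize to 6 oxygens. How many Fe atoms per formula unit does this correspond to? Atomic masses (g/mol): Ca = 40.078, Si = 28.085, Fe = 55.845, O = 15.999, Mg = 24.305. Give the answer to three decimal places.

0.260 Fe apfu

MgO: 13.21/40.304 = 0.32776 mol → 0.32776 mol Mg, 0.32776 mol O.
FeO: 8.32/71.844 = 0.11581 mol → 0.11581 mol Fe, 0.11581 mol O.
CaO: 24.98/56.077 = 0.44546 mol → 0.44546 mol Ca, 0.44546 mol O.
SiO2: 53.51/60.083 = 0.89060 mol → 0.89060 mol Si, 1.78120 mol O.
Total oxygen = 2.67023 mol. Normalization factor = 6/2.67023 = 2.24700.
Fe per 6 O = 0.11581 × 2.24700 = 0.260.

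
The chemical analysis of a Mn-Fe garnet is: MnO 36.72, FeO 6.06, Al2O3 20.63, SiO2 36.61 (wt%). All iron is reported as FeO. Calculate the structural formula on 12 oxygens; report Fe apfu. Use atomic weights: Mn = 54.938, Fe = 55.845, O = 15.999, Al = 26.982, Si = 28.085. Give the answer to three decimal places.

0.417 Fe apfu

MnO (M=70.937): mol = 0.51764; Mn = 0.51764, O = 0.51764.
FeO (M=71.844): mol = 0.08435; Fe = 0.08435, O = 0.08435.
Al2O3 (M=101.961): mol = 0.20233; Al = 0.40466, O = 0.60699.
SiO2 (M=60.083): mol = 0.60932; Si = 0.60932, O = 1.21864.
ΣO = 2.42762; factor = 12/ΣO = 4.94311.
Fe apfu = 0.08435 × 4.94311 = 0.417.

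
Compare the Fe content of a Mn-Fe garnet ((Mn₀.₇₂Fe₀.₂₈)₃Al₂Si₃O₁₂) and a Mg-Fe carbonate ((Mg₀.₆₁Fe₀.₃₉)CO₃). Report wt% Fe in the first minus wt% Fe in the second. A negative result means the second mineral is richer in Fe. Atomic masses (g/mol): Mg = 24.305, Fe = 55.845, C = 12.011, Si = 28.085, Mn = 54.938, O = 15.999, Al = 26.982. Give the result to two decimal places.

M((Mn₀.₇₂Fe₀.₂₈)₃Al₂Si₃O₁₂) = 495.783 g/mol, so wt% Fe = 46.910/495.783 × 100 = 9.46%.
M((Mg₀.₆₁Fe₀.₃₉)CO₃) = 96.614 g/mol, so wt% Fe = 21.780/96.614 × 100 = 22.54%.
9.46 − 22.54 = -13.08 pp.

-13.08 percentage points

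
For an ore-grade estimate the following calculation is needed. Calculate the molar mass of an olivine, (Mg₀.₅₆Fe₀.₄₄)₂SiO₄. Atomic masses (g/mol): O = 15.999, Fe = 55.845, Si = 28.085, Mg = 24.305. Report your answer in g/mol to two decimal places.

168.45 g/mol

The formula mass is the sum 1.12·24.305 + 0.88·55.845 + 1·28.085 + 4·15.999.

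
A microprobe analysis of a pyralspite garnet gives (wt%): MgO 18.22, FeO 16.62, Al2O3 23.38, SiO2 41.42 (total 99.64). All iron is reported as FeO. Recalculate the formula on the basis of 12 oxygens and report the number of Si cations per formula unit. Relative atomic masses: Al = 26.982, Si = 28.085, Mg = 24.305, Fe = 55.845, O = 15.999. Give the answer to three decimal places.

3.008 Si apfu

MgO (M=40.304): mol = 0.45206; Mg = 0.45206, O = 0.45206.
FeO (M=71.844): mol = 0.23133; Fe = 0.23133, O = 0.23133.
Al2O3 (M=101.961): mol = 0.22930; Al = 0.45860, O = 0.68790.
SiO2 (M=60.083): mol = 0.68938; Si = 0.68938, O = 1.37876.
ΣO = 2.75005; factor = 12/ΣO = 4.36356.
Si apfu = 0.68938 × 4.36356 = 3.008.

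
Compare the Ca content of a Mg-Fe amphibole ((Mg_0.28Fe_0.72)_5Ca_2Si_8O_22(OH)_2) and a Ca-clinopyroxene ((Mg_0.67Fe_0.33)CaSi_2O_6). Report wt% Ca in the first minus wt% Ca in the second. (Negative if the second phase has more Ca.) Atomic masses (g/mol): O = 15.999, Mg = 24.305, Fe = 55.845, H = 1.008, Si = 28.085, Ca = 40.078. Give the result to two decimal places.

Ca in (Mg_0.28Fe_0.72)_5Ca_2Si_8O_22(OH)_2: molar mass 925.897 g/mol; 2×40.078 = 80.156 g → 8.66 wt%.
Ca in (Mg_0.67Fe_0.33)CaSi_2O_6: molar mass 226.955 g/mol; 1×40.078 = 40.078 g → 17.66 wt%.
Difference = 8.66 − 17.66 = -9.00 percentage points.

-9.00 percentage points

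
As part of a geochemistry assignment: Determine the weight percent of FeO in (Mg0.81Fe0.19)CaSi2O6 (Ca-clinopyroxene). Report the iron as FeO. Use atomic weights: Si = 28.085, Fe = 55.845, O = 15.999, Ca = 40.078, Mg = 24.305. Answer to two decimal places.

6.13 wt%

Molar mass of (Mg0.81Fe0.19)CaSi2O6 = 0.81·24.305 + 0.19·55.845 + 1·40.078 + 2·28.085 + 6·15.999 = 222.540 g/mol.
Each formula unit contains 0.19 Fe, equivalent to 0.19/1 = 0.1900 mol FeO.
M(FeO) = 1×55.845 + 1×15.999 = 71.844 g/mol.
Mass of FeO per formula unit = 0.1900 × 71.844 = 13.650 g.
FeO wt% = 13.650 / 222.540 × 100 = 6.13%.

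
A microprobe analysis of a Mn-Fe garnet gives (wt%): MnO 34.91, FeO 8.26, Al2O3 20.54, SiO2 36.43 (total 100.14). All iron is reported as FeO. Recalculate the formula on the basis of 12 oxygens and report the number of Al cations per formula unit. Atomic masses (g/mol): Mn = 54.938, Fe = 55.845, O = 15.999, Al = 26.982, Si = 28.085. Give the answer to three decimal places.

1.994 Al apfu

MnO: 34.91/70.937 = 0.49213 mol → 0.49213 mol Mn, 0.49213 mol O.
FeO: 8.26/71.844 = 0.11497 mol → 0.11497 mol Fe, 0.11497 mol O.
Al2O3: 20.54/101.961 = 0.20145 mol → 0.40290 mol Al, 0.60435 mol O.
SiO2: 36.43/60.083 = 0.60633 mol → 0.60633 mol Si, 1.21266 mol O.
Total oxygen = 2.42411 mol. Normalization factor = 12/2.42411 = 4.95027.
Al per 12 O = 0.40290 × 4.95027 = 1.994.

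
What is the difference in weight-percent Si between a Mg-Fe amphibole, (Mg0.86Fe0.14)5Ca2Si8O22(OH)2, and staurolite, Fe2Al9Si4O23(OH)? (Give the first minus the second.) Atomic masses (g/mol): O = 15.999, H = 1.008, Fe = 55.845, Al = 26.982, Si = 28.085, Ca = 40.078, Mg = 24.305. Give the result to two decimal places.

M((Mg0.86Fe0.14)5Ca2Si8O22(OH)2) = 834.431 g/mol, so wt% Si = 224.680/834.431 × 100 = 26.93%.
M(Fe2Al9Si4O23(OH)) = 851.852 g/mol, so wt% Si = 112.340/851.852 × 100 = 13.19%.
26.93 − 13.19 = 13.74 pp.

13.74 percentage points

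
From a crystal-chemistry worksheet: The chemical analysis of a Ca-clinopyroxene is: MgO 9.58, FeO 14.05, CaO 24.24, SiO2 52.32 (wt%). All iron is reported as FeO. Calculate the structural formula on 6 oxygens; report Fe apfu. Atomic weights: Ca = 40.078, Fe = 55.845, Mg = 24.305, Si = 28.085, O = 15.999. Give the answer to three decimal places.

0.450 Fe apfu

MgO (M=40.304): mol = 0.23769; Mg = 0.23769, O = 0.23769.
FeO (M=71.844): mol = 0.19556; Fe = 0.19556, O = 0.19556.
CaO (M=56.077): mol = 0.43226; Ca = 0.43226, O = 0.43226.
SiO2 (M=60.083): mol = 0.87080; Si = 0.87080, O = 1.74160.
ΣO = 2.60711; factor = 6/ΣO = 2.30140.
Fe apfu = 0.19556 × 2.30140 = 0.450.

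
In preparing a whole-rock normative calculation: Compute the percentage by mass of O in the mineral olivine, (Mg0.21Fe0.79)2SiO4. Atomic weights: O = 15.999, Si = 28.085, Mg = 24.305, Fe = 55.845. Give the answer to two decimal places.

33.59 mass %

Molar mass of (Mg0.21Fe0.79)2SiO4: 0.42×24.305 + 1.58×55.845 + 1×28.085 + 4×15.999 = 190.524 g/mol.
Mass of O per formula unit: 4 × 15.999 = 63.996 g.
Weight fraction O = 63.996 / 190.524 = 0.3359.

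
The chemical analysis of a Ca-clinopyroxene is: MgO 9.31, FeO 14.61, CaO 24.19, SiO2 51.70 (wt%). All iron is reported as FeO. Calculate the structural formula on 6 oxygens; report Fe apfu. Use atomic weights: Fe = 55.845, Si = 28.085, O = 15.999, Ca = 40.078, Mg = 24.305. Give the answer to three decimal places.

9.31 wt% MgO ÷ 40.304 g/mol = 0.23099 mol, giving 0.23099 Mg and 0.23099 O.
14.61 wt% FeO ÷ 71.844 g/mol = 0.20336 mol, giving 0.20336 Fe and 0.20336 O.
24.19 wt% CaO ÷ 56.077 g/mol = 0.43137 mol, giving 0.43137 Ca and 0.43137 O.
51.70 wt% SiO2 ÷ 60.083 g/mol = 0.86048 mol, giving 0.86048 Si and 1.72096 O.
Oxygen sums to 2.58668; scaling by 6/2.58668 = 2.31958 puts the formula on 6 O.
Fe: 0.20336 × 2.31958 = 0.472 atoms per formula unit.

0.472 Fe apfu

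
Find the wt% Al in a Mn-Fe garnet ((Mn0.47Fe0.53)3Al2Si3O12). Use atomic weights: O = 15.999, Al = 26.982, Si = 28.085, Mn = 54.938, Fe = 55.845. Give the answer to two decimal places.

10.87 wt%

Molar mass of (Mn0.47Fe0.53)3Al2Si3O12: 1.41×54.938 + 1.59×55.845 + 2×26.982 + 3×28.085 + 12×15.999 = 496.463 g/mol.
Mass of Al per formula unit: 2 × 26.982 = 53.964 g.
Weight fraction Al = 53.964 / 496.463 = 0.1087.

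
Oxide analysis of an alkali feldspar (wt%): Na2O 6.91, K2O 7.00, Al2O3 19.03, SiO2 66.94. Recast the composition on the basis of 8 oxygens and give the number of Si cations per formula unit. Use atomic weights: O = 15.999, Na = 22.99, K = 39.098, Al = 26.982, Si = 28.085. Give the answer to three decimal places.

2.997 Si apfu

6.91 wt% Na2O ÷ 61.979 g/mol = 0.11149 mol, giving 0.22298 Na and 0.11149 O.
7.00 wt% K2O ÷ 94.195 g/mol = 0.07431 mol, giving 0.14862 K and 0.07431 O.
19.03 wt% Al2O3 ÷ 101.961 g/mol = 0.18664 mol, giving 0.37328 Al and 0.55992 O.
66.94 wt% SiO2 ÷ 60.083 g/mol = 1.11413 mol, giving 1.11413 Si and 2.22826 O.
Oxygen sums to 2.97398; scaling by 8/2.97398 = 2.69000 puts the formula on 8 O.
Si: 1.11413 × 2.69000 = 2.997 atoms per formula unit.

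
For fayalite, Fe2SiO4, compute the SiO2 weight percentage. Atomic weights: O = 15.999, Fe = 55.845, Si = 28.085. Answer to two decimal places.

29.49 wt%

Formula mass = 203.771 g/mol.
1 Si → 1.0000 mol SiO2 per formula unit; M(SiO2) = 60.083, so SiO2 mass = 60.083 g.
60.083/203.771 × 100 = 29.49 wt%.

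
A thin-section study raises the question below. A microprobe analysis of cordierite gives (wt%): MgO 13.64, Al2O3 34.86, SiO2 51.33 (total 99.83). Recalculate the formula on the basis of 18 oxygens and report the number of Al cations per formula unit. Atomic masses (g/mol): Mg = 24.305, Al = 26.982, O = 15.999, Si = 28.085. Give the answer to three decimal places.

4.006 Al apfu

13.64 wt% MgO ÷ 40.304 g/mol = 0.33843 mol, giving 0.33843 Mg and 0.33843 O.
34.86 wt% Al2O3 ÷ 101.961 g/mol = 0.34190 mol, giving 0.68380 Al and 1.02570 O.
51.33 wt% SiO2 ÷ 60.083 g/mol = 0.85432 mol, giving 0.85432 Si and 1.70864 O.
Oxygen sums to 3.07277; scaling by 18/3.07277 = 5.85791 puts the formula on 18 O.
Al: 0.68380 × 5.85791 = 4.006 atoms per formula unit.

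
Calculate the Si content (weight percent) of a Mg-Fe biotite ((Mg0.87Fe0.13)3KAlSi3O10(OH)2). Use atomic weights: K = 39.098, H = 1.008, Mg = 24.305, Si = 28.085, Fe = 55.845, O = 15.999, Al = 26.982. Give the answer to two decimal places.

19.61 weight percent

Molar mass of (Mg0.87Fe0.13)3KAlSi3O10(OH)2: 2.61*24.305 + 0.39*55.845 + 1*39.098 + 1*26.982 + 3*28.085 + 12*15.999 + 2*1.008 = 429.555 g/mol.
Mass of Si per formula unit: 3 × 28.085 = 84.255 g.
Weight fraction Si = 84.255 / 429.555 = 0.1961.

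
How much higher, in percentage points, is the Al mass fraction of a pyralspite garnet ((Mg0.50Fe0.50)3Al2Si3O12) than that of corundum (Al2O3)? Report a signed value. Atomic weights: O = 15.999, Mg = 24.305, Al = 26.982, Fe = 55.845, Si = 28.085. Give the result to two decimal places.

-40.95 percentage points

First mineral: 53.964 g Al in 450.432 g formula = 11.98 wt% Al.
Second mineral: 53.964 g Al in 101.961 g formula = 52.93 wt% Al.
11.98% − 52.93% gives a difference of -40.95 percentage points.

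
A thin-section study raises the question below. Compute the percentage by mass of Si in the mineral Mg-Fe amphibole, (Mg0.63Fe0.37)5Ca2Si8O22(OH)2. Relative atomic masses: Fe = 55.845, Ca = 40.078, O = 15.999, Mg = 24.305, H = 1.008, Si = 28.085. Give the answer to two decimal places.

25.80 weight percent

Formula mass = 3.15*24.305 + 1.85*55.845 + 2*40.078 + 8*28.085 + 24*15.999 + 2*1.008 = 870.702 g/mol, of which 224.680 g is Si.
So Si makes up 224.680/870.702 = 0.2580 of the mass, i.e. 25.80%.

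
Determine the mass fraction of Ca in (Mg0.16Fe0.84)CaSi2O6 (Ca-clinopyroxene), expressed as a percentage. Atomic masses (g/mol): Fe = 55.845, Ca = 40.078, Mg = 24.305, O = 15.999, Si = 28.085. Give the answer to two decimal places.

Formula mass = 0.16*24.305 + 0.84*55.845 + 1*40.078 + 2*28.085 + 6*15.999 = 243.041 g/mol, of which 40.078 g is Ca.
So Ca makes up 40.078/243.041 = 0.1649 of the mass, i.e. 16.49%.

16.49 wt%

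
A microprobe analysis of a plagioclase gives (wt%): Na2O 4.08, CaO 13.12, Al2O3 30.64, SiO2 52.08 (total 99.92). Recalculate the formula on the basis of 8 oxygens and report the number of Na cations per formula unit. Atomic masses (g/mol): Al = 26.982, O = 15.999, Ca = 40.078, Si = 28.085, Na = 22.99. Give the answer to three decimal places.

0.359 Na apfu

Na2O: 4.08/61.979 = 0.06583 mol → 0.13166 mol Na, 0.06583 mol O.
CaO: 13.12/56.077 = 0.23396 mol → 0.23396 mol Ca, 0.23396 mol O.
Al2O3: 30.64/101.961 = 0.30051 mol → 0.60102 mol Al, 0.90153 mol O.
SiO2: 52.08/60.083 = 0.86680 mol → 0.86680 mol Si, 1.73360 mol O.
Total oxygen = 2.93492 mol. Normalization factor = 8/2.93492 = 2.72580.
Na per 8 O = 0.13166 × 2.72580 = 0.359.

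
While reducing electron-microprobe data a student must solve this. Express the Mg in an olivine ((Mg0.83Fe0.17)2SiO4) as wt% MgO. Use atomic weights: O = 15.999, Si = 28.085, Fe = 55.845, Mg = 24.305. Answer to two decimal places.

Molar mass of (Mg0.83Fe0.17)2SiO4 = 1.66*24.305 + 0.34*55.845 + 1*28.085 + 4*15.999 = 151.415 g/mol.
Each formula unit contains 1.66 Mg, equivalent to 1.66/1 = 1.6600 mol MgO.
M(MgO) = 1×24.305 + 1×15.999 = 40.304 g/mol.
Mass of MgO per formula unit = 1.6600 × 40.304 = 66.905 g.
MgO wt% = 66.905 / 151.415 × 100 = 44.19%.

44.19 wt%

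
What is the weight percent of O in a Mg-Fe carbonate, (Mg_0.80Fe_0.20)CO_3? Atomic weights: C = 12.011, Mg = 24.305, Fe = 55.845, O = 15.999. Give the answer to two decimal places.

52.96 wt%

Formula mass = 0.80×24.305 + 0.20×55.845 + 1×12.011 + 3×15.999 = 90.621 g/mol, of which 47.997 g is O.
So O makes up 47.997/90.621 = 0.5296 of the mass, i.e. 52.96%.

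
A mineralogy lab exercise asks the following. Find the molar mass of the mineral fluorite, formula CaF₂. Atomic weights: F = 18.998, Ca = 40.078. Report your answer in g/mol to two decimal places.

78.07 g/mol

M = 1(40.078) + 2(18.998)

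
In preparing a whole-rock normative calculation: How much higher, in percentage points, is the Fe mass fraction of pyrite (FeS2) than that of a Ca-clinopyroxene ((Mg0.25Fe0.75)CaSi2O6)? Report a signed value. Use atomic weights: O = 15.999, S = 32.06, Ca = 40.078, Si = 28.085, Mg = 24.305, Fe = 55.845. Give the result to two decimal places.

29.11 percentage points

First mineral: 55.845 g Fe in 119.965 g formula = 46.55 wt% Fe.
Second mineral: 41.884 g Fe in 240.202 g formula = 17.44 wt% Fe.
46.55% − 17.44% gives a difference of 29.11 percentage points.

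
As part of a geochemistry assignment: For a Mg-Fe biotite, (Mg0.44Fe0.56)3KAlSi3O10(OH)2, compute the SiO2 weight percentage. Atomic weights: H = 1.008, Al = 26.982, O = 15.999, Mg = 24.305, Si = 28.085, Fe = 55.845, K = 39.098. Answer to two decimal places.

38.33 wt%

M((Mg0.44Fe0.56)3KAlSi3O10(OH)2) = 470.241 g/mol; M(SiO2) = 60.083 g/mol.
Moles SiO2 per formula unit = 3 Si ÷ 1 = 3.0000.
SiO2 fraction = (3.0000 × 60.083) / 470.241 = 180.249/470.241 = 0.3833.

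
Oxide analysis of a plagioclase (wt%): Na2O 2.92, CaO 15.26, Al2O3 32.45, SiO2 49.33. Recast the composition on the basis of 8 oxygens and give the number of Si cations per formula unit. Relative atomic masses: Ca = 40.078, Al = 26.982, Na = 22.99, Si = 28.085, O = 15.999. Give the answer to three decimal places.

2.92 wt% Na2O ÷ 61.979 g/mol = 0.04711 mol, giving 0.09422 Na and 0.04711 O.
15.26 wt% CaO ÷ 56.077 g/mol = 0.27213 mol, giving 0.27213 Ca and 0.27213 O.
32.45 wt% Al2O3 ÷ 101.961 g/mol = 0.31826 mol, giving 0.63652 Al and 0.95478 O.
49.33 wt% SiO2 ÷ 60.083 g/mol = 0.82103 mol, giving 0.82103 Si and 1.64206 O.
Oxygen sums to 2.91608; scaling by 8/2.91608 = 2.74341 puts the formula on 8 O.
Si: 0.82103 × 2.74341 = 2.252 atoms per formula unit.

2.252 Si apfu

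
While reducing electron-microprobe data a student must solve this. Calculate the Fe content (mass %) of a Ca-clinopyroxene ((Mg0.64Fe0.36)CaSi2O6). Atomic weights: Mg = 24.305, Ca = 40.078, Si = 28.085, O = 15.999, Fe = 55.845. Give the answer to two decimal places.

Molar mass of (Mg0.64Fe0.36)CaSi2O6: 0.64×24.305 + 0.36×55.845 + 1×40.078 + 2×28.085 + 6×15.999 = 227.901 g/mol.
Mass of Fe per formula unit: 0.36 × 55.845 = 20.104 g.
Weight fraction Fe = 20.104 / 227.901 = 0.0882.

8.82 mass %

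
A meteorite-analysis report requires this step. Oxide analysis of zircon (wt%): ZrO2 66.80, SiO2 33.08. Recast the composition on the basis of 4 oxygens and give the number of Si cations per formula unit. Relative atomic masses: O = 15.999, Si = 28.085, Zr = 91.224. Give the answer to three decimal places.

1.008 Si apfu

ZrO2 (M=123.222): mol = 0.54211; Zr = 0.54211, O = 1.08422.
SiO2 (M=60.083): mol = 0.55057; Si = 0.55057, O = 1.10114.
ΣO = 2.18536; factor = 4/ΣO = 1.83036.
Si apfu = 0.55057 × 1.83036 = 1.008.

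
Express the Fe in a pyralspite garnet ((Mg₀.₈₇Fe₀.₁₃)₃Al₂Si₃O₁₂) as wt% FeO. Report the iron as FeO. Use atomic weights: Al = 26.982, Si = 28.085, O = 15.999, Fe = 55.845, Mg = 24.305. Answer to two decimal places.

Molar mass of (Mg₀.₈₇Fe₀.₁₃)₃Al₂Si₃O₁₂ = 2.61*24.305 + 0.39*55.845 + 2*26.982 + 3*28.085 + 12*15.999 = 415.423 g/mol.
Each formula unit contains 0.39 Fe, equivalent to 0.39/1 = 0.3900 mol FeO.
M(FeO) = 1×55.845 + 1×15.999 = 71.844 g/mol.
Mass of FeO per formula unit = 0.3900 × 71.844 = 28.019 g.
FeO wt% = 28.019 / 415.423 × 100 = 6.74%.

6.74 wt%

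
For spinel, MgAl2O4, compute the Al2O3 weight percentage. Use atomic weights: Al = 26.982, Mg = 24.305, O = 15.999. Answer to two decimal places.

M(MgAl2O4) = 142.265 g/mol; M(Al2O3) = 101.961 g/mol.
Moles Al2O3 per formula unit = 2 Al ÷ 2 = 1.0000.
Al2O3 fraction = (1.0000 × 101.961) / 142.265 = 101.961/142.265 = 0.7167.

71.67 wt%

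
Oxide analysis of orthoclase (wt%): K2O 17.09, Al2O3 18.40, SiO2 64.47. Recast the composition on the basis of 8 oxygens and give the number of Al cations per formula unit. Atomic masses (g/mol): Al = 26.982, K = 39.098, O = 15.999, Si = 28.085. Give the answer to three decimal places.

K2O (M=94.195): mol = 0.18143; K = 0.36286, O = 0.18143.
Al2O3 (M=101.961): mol = 0.18046; Al = 0.36092, O = 0.54138.
SiO2 (M=60.083): mol = 1.07302; Si = 1.07302, O = 2.14604.
ΣO = 2.86885; factor = 8/ΣO = 2.78857.
Al apfu = 0.36092 × 2.78857 = 1.006.

1.006 Al apfu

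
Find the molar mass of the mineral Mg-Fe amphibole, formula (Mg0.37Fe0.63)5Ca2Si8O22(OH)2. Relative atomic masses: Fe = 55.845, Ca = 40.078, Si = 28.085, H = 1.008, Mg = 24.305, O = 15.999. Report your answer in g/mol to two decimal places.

911.70 g/mol

M = 1.85*24.305 + 3.15*55.845 + 2*40.078 + 8*28.085 + 24*15.999 + 2*1.008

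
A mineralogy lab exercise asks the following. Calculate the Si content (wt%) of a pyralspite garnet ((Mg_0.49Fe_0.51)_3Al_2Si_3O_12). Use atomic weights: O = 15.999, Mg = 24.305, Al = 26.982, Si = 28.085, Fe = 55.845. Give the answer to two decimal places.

Molar mass of (Mg_0.49Fe_0.51)_3Al_2Si_3O_12: 1.47*24.305 + 1.53*55.845 + 2*26.982 + 3*28.085 + 12*15.999 = 451.378 g/mol.
Mass of Si per formula unit: 3 × 28.085 = 84.255 g.
Weight fraction Si = 84.255 / 451.378 = 0.1867.

18.67 wt%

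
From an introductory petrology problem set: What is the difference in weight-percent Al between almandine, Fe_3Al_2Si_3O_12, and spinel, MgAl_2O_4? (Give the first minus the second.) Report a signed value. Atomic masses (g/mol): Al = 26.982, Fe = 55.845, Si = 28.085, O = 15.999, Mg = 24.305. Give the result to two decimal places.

First mineral: 53.964 g Al in 497.742 g formula = 10.84 wt% Al.
Second mineral: 53.964 g Al in 142.265 g formula = 37.93 wt% Al.
10.84% − 37.93% gives a difference of -27.09 percentage points.

-27.09 percentage points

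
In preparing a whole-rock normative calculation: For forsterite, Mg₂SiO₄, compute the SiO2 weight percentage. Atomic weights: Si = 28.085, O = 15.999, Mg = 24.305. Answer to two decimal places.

Formula mass = 140.691 g/mol.
1 Si → 1.0000 mol SiO2 per formula unit; M(SiO2) = 60.083, so SiO2 mass = 60.083 g.
60.083/140.691 × 100 = 42.71 wt%.

42.71 wt%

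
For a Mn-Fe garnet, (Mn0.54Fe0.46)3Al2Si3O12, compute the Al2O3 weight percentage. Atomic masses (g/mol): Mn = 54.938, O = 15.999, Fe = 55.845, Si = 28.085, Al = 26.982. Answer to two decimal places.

Formula mass = 496.273 g/mol.
2 Al → 1.0000 mol Al2O3 per formula unit; M(Al2O3) = 101.961, so Al2O3 mass = 101.961 g.
101.961/496.273 × 100 = 20.55 wt%.

20.55 wt%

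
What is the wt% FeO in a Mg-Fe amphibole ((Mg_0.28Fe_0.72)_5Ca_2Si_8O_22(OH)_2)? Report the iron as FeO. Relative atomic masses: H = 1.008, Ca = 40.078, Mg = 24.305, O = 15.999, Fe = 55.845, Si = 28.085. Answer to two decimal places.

M((Mg_0.28Fe_0.72)_5Ca_2Si_8O_22(OH)_2) = 925.897 g/mol; M(FeO) = 71.844 g/mol.
Moles FeO per formula unit = 3.60 Fe ÷ 1 = 3.6000.
FeO fraction = (3.6000 × 71.844) / 925.897 = 258.638/925.897 = 0.2793.

27.93 wt%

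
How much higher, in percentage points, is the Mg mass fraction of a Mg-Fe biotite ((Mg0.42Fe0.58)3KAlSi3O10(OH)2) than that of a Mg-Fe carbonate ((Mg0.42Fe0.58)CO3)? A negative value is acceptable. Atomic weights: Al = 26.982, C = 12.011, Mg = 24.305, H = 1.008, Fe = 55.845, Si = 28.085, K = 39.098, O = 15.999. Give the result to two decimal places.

Mg in (Mg0.42Fe0.58)3KAlSi3O10(OH)2: molar mass 472.134 g/mol; 1.26×24.305 = 30.624 g → 6.49 wt%.
Mg in (Mg0.42Fe0.58)CO3: molar mass 102.606 g/mol; 0.42×24.305 = 10.208 g → 9.95 wt%.
Difference = 6.49 − 9.95 = -3.46 percentage points.

-3.46 percentage points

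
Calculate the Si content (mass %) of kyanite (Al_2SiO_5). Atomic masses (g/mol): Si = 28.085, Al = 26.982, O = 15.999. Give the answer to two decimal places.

Formula mass = 2×26.982 + 1×28.085 + 5×15.999 = 162.044 g/mol, of which 28.085 g is Si.
So Si makes up 28.085/162.044 = 0.1733 of the mass, i.e. 17.33%.

17.33 mass %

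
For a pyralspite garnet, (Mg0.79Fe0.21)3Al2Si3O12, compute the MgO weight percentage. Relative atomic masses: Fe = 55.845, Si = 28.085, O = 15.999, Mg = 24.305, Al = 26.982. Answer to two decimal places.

22.58 wt%

Molar mass of (Mg0.79Fe0.21)3Al2Si3O12 = 2.37*24.305 + 0.63*55.845 + 2*26.982 + 3*28.085 + 12*15.999 = 422.992 g/mol.
Each formula unit contains 2.37 Mg, equivalent to 2.37/1 = 2.3700 mol MgO.
M(MgO) = 1×24.305 + 1×15.999 = 40.304 g/mol.
Mass of MgO per formula unit = 2.3700 × 40.304 = 95.520 g.
MgO wt% = 95.520 / 422.992 × 100 = 22.58%.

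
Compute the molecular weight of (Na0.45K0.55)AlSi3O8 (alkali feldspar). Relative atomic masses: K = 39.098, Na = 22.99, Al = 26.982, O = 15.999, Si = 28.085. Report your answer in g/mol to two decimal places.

271.08 g/mol

M = 0.45*22.99 + 0.55*39.098 + 1*26.982 + 3*28.085 + 8*15.999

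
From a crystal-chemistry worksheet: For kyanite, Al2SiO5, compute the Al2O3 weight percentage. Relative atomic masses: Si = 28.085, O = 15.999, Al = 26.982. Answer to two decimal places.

62.92 wt%

M(Al2SiO5) = 162.044 g/mol; M(Al2O3) = 101.961 g/mol.
Moles Al2O3 per formula unit = 2 Al ÷ 2 = 1.0000.
Al2O3 fraction = (1.0000 × 101.961) / 162.044 = 101.961/162.044 = 0.6292.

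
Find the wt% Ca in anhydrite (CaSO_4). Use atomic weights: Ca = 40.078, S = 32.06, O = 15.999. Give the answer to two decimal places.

29.44 weight percent

M(CaSO_4) = 136.134 g/mol.
Ca contributes 1 × 40.078 = 40.078 g per mole.
40.078/136.134 = 0.2944 → 29.44%.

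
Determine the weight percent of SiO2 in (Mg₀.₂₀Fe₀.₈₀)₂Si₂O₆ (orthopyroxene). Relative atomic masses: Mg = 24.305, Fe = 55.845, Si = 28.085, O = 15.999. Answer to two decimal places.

Molar mass of (Mg₀.₂₀Fe₀.₈₀)₂Si₂O₆ = 0.40*24.305 + 1.60*55.845 + 2*28.085 + 6*15.999 = 251.238 g/mol.
Each formula unit contains 2 Si, equivalent to 2/1 = 2.0000 mol SiO2.
M(SiO2) = 1×28.085 + 2×15.999 = 60.083 g/mol.
Mass of SiO2 per formula unit = 2.0000 × 60.083 = 120.166 g.
SiO2 wt% = 120.166 / 251.238 × 100 = 47.83%.

47.83 wt%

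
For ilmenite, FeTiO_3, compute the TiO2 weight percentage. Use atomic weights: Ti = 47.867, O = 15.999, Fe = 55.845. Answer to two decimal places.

Formula mass = 151.709 g/mol.
1 Ti → 1.0000 mol TiO2 per formula unit; M(TiO2) = 79.865, so TiO2 mass = 79.865 g.
79.865/151.709 × 100 = 52.64 wt%.

52.64 wt%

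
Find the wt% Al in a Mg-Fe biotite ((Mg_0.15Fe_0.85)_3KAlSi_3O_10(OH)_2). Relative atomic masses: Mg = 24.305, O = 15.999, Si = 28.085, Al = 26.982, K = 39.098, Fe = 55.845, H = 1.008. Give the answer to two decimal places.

M((Mg_0.15Fe_0.85)_3KAlSi_3O_10(OH)_2) = 497.681 g/mol.
Al contributes 1 × 26.982 = 26.982 g per mole.
26.982/497.681 = 0.0542 → 5.42%.

5.42 wt%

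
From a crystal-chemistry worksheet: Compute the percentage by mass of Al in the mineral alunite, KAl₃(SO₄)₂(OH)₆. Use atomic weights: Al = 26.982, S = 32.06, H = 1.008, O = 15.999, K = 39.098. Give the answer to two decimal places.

19.54 wt%

Formula mass = 1×39.098 + 3×26.982 + 2×32.06 + 14×15.999 + 6×1.008 = 414.198 g/mol, of which 80.946 g is Al.
So Al makes up 80.946/414.198 = 0.1954 of the mass, i.e. 19.54%.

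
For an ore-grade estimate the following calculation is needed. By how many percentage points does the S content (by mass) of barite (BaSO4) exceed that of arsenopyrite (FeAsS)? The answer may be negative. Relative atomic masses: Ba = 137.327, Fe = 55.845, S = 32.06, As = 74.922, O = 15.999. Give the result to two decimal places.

-5.95 percentage points

M(BaSO4) = 233.383 g/mol, so wt% S = 32.060/233.383 × 100 = 13.74%.
M(FeAsS) = 162.827 g/mol, so wt% S = 32.060/162.827 × 100 = 19.69%.
13.74 − 19.69 = -5.95 pp.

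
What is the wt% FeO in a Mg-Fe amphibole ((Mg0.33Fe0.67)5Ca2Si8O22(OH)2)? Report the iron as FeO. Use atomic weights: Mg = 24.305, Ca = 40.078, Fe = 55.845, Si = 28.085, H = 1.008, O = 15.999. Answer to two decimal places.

Formula mass = 918.012 g/mol.
3.35 Fe → 3.3500 mol FeO per formula unit; M(FeO) = 71.844, so FeO mass = 240.677 g.
240.677/918.012 × 100 = 26.22 wt%.

26.22 wt%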